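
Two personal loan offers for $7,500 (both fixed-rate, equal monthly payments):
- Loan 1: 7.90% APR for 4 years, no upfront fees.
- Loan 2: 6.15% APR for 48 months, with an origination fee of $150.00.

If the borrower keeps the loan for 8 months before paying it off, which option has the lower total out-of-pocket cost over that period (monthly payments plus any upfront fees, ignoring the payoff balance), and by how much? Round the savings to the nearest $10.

Loan 1 by $100

Loan 1: monthly rate = 7.9%/12 = 0.0065833; payment = 7,500 × 0.0065833 / (1 − (1+0.0065833)^−48) = $182.75.
Loan 2: at 6.15% the monthly rate is 0.0051250, so the payment is 7,500 × 0.0051250 / (1 − 1.0051250^−48) = $176.65.
Over 8 months: Loan 1 costs 8 × $182.75 = $1,462.00; Loan 2 costs 8 × $176.65 + $150.00 = $1,563.20.
Loan 1 is cheaper by $1,563.20 − $1,462.00 = $101.20.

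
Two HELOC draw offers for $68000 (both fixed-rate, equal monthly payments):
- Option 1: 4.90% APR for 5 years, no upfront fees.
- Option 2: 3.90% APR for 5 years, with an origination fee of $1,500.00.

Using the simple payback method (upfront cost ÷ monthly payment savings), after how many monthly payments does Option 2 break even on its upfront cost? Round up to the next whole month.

49 months

Option 1: at 4.90% the monthly rate is 0.0040833, so the payment is 68,000 × 0.0040833 / (1 − 1.0040833^−60) = $1,280.13.
Option 2: at 3.90% the monthly rate is 0.0032500, so the payment is 68,000 × 0.0032500 / (1 − 1.0032500^−60) = $1,249.26.
Monthly savings = $1,280.13 − $1,249.26 = $30.87.
Break-even = $1,500.00 / $30.87 = 48.59 → 49 months.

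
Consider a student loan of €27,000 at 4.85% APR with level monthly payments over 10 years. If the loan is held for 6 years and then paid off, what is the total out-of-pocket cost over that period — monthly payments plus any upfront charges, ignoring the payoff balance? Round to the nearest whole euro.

€20,477

At 4.85% the monthly rate is 0.0040417, so the payment is 27,000 × 0.0040417 / (1 − 1.0040417^−120) = €284.40.
Total outlay = 72 × €284.40 = €20,476.80.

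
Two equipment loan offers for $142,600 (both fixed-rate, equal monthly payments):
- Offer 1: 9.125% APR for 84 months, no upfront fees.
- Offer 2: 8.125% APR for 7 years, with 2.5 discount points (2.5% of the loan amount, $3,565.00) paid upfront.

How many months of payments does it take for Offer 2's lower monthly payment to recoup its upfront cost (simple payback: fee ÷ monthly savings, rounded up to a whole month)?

Offer 1: at 9.125% the monthly rate is 0.0076042, so the payment is 142,600 × 0.0076042 / (1 − 1.0076042^−84) = $2,303.36.
Offer 2: at 8.125% the monthly rate is 0.0067708, so the payment is 142,600 × 0.0067708 / (1 − 1.0067708^−84) = $2,231.49.
Monthly savings = $2,303.36 − $2,231.49 = $71.87.
Break-even = $3,565.00 / $71.87 = 49.60 → 50 months.

50 months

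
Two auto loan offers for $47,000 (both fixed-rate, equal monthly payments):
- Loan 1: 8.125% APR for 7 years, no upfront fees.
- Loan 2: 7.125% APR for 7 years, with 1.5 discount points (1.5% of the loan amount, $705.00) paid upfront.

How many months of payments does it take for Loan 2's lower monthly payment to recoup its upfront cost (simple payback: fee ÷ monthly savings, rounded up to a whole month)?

31 months

Loan 1: at 8.125% the monthly rate is 0.0067708, so the payment is 47,000 × 0.0067708 / (1 − 1.0067708^−84) = $735.48.
Loan 2: at 7.125% the monthly rate is 0.0059375, so the payment is 47,000 × 0.0059375 / (1 − 1.0059375^−84) = $712.23.
Monthly savings = $735.48 − $712.23 = $23.25.
Break-even = $705.00 / $23.25 = 30.32 → 31 months.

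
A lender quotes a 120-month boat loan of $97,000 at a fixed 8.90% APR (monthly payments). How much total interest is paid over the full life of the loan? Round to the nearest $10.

At 8.90% the monthly rate is 0.0074167, so the payment is 97,000 × 0.0074167 / (1 − 1.0074167^−120) = $1,223.51.
Total paid = 120 × $1,223.51 = $146,821.20; interest = $146,821.20 − $97,000 = $49,821.20.

$49,820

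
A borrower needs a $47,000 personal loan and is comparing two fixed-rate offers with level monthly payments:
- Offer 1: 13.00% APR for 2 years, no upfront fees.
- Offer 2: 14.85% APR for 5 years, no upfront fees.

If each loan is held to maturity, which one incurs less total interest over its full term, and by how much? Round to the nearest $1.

Offer 1: at 13.00% the monthly rate is 0.0108333, so the payment is 47,000 × 0.0108333 / (1 − 1.0108333^−24) = $2,234.47.
Total interest on Offer 1 = 24 × $2,234.47 − $47,000 = $6,627.28.
Offer 2: at 14.85% the monthly rate is 0.0123750, so the payment is 47,000 × 0.0123750 / (1 − 1.0123750^−60) = $1,114.43.
Total interest on Offer 2 = 60 × $1,114.43 − $47,000 = $19,865.80.
Offer 1 is lower by $13,238.52.

Offer 1 by $13,239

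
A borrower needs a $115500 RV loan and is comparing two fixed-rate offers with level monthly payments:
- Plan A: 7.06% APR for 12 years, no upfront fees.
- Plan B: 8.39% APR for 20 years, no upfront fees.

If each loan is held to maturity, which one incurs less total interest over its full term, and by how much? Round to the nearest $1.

Plan A: monthly rate = 7.06%/12 = 0.0058833; payment = 115,500 × 0.0058833 / (1 − (1+0.0058833)^−144) = $1,191.48.
Total interest on Plan A = 144 × $1,191.48 − $115,500 = $56,073.12.
Plan B: at 8.39% the monthly rate is 0.0069917, so the payment is 115,500 × 0.0069917 / (1 − 1.0069917^−240) = $994.31.
Total interest on Plan B = 240 × $994.31 − $115,500 = $123,134.40.
Plan A is lower by $67,061.28.

Plan A by $67,061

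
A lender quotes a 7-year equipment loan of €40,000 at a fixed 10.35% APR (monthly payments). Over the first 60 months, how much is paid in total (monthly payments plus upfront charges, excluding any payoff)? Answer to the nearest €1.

At 10.35% the monthly rate is 0.0086250, so the payment is 40,000 × 0.0086250 / (1 − 1.0086250^−84) = €671.30.
Total outlay = 60 × €671.30 = €40,278.00.

€40,278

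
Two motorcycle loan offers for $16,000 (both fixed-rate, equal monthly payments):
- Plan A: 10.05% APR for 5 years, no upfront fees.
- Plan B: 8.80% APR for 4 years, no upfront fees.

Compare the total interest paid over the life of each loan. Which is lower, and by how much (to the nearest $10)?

Plan B by $1,380

Plan A: at 10.05% the monthly rate is 0.0083750, so the payment is 16,000 × 0.0083750 / (1 − 1.0083750^−60) = $340.35.
Total interest on Plan A = 60 × $340.35 − $16,000 = $4,421.00.
Plan B: monthly rate = 8.8%/12 = 0.0073333; payment = 16,000 × 0.0073333 / (1 − (1+0.0073333)^−48) = $396.64.
Total interest on Plan B = 48 × $396.64 − $16,000 = $3,038.72.
Plan B is lower by $1,382.28.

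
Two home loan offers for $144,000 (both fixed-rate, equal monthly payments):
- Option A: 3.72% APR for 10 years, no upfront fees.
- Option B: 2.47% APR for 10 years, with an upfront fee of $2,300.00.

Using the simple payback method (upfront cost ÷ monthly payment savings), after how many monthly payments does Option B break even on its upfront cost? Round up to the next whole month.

Option A: monthly rate = 3.72%/12 = 0.0031000; payment = 144,000 × 0.0031000 / (1 − (1+0.0031000)^−120) = $1,438.84.
Option B: monthly rate = 2.47%/12 = 0.0020583; payment = 144,000 × 0.0020583 / (1 − (1+0.0020583)^−120) = $1,355.52.
Monthly savings = $1,438.84 − $1,355.52 = $83.32.
Break-even = $2,300.00 / $83.32 = 27.60 → 28 months.

28 months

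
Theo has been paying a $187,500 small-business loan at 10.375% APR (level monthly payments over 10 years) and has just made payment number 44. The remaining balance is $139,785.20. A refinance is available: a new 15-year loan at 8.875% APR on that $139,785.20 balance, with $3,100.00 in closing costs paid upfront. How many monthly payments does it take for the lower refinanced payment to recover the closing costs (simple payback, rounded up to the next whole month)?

Current payment = 187,500 × 10.375%/12 / (1 − (1+0.0086458)^−120) = $2,516.93.
Refinanced payment = 139,785.20 × 0.0073958 / (1 − (1+0.0073958)^−180) = $1,407.42.
Monthly savings = $2,516.93 − $1,407.42 = $1,109.51.
Break-even = $3,100.00 / $1,109.51 = 2.79 → 3 months.

3 months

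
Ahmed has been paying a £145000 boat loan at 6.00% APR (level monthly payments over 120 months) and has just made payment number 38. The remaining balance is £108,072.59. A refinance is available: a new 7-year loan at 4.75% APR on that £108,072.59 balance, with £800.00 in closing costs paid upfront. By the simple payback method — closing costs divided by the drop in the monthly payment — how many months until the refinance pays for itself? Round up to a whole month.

Current payment = 145,000 × 6%/12 / (1 − (1+0.0050000)^−120) = £1,609.80.
Refinanced payment = 108,072.59 × 0.0039583 / (1 − (1+0.0039583)^−84) = £1,514.83.
Monthly savings = £1,609.80 − £1,514.83 = £94.97.
Break-even = £800.00 / £94.97 = 8.42 → 9 months.

9 months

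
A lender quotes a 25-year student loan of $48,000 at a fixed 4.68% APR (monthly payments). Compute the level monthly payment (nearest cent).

Monthly rate = 4.68%/12 = 0.0039000; payment = 48,000 × 0.0039000 / (1 − (1+0.0039000)^−300) = $271.73.

$271.73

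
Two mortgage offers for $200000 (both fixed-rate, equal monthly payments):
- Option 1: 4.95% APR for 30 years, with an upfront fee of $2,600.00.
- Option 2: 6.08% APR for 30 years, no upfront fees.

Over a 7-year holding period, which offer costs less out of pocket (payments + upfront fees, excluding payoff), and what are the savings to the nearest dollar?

Option 1: at 4.95% the monthly rate is 0.0041250, so the payment is 200,000 × 0.0041250 / (1 − 1.0041250^−360) = $1,067.54.
Option 2: monthly rate = 6.08%/12 = 0.0050667; payment = 200,000 × 0.0050667 / (1 − (1+0.0050667)^−360) = $1,209.41.
Over 84 months: Option 1 costs 84 × $1,067.54 + $2,600.00 = $92,273.36; Option 2 costs 84 × $1,209.41 = $101,590.44.
Option 1 is cheaper by $101,590.44 − $92,273.36 = $9,317.08.

Option 1 by $9,317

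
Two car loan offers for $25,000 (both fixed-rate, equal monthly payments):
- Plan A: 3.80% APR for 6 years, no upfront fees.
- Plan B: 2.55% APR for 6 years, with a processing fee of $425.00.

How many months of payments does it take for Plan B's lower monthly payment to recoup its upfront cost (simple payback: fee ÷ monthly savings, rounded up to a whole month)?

31 months

Plan A: monthly rate = 3.8%/12 = 0.0031667; payment = 25,000 × 0.0031667 / (1 − (1+0.0031667)^−72) = $388.86.
Plan B: at 2.55% the monthly rate is 0.0021250, so the payment is 25,000 × 0.0021250 / (1 − 1.0021250^−72) = $374.83.
Monthly savings = $388.86 − $374.83 = $14.03.
Break-even = $425.00 / $14.03 = 30.29 → 31 months.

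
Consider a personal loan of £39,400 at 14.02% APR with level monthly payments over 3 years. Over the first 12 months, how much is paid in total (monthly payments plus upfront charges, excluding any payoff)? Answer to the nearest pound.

At 14.02% the monthly rate is 0.0116833, so the payment is 39,400 × 0.0116833 / (1 − 1.0116833^−36) = £1,346.98.
Total outlay = 12 × £1,346.98 = £16,163.76.

£16,164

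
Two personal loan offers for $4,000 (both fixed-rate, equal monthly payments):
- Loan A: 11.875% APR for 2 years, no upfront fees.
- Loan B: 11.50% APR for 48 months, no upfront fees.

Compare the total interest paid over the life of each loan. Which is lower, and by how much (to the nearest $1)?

Loan A by $496

Loan A: at 11.875% the monthly rate is 0.0098958, so the payment is 4,000 × 0.0098958 / (1 − 1.0098958^−24) = $188.06.
Total interest on Loan A = 24 × $188.06 − $4,000 = $513.44.
Loan B: monthly rate = 11.5%/12 = 0.0095833; payment = 4,000 × 0.0095833 / (1 − (1+0.0095833)^−48) = $104.36.
Total interest on Loan B = 48 × $104.36 − $4,000 = $1,009.28.
Loan A is lower by $495.84.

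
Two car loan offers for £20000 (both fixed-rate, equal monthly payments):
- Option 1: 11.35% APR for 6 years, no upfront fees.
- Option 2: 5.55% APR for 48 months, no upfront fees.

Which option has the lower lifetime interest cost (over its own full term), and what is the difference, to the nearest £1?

Option 2 by £5,320

Option 1: at 11.35% the monthly rate is 0.0094583, so the payment is 20,000 × 0.0094583 / (1 − 1.0094583^−72) = £384.28.
Total interest on Option 1 = 72 × £384.28 − £20,000 = £7,668.16.
Option 2: at 5.55% the monthly rate is 0.0046250, so the payment is 20,000 × 0.0046250 / (1 − 1.0046250^−48) = £465.59.
Total interest on Option 2 = 48 × £465.59 − £20,000 = £2,348.32.
Option 2 is lower by £5,319.84.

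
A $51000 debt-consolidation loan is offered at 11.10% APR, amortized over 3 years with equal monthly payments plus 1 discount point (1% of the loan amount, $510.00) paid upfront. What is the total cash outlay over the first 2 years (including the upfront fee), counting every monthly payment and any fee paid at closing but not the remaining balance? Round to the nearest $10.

$40,640

Monthly rate = 11.1%/12 = 0.0092500; payment = 51,000 × 0.0092500 / (1 − (1+0.0092500)^−36) = $1,672.09.
Total outlay = 24 × $1,672.09 + $510.00 = $40,640.16.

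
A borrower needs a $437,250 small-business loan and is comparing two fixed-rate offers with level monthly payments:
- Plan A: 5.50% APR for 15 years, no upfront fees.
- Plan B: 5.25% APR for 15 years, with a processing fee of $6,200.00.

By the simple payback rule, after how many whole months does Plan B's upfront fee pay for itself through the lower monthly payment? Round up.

Plan A: monthly rate = 5.5%/12 = 0.0045833; payment = 437,250 × 0.0045833 / (1 − (1+0.0045833)^−180) = $3,572.70.
Plan B: at 5.25% the monthly rate is 0.0043750, so the payment is 437,250 × 0.0043750 / (1 − 1.0043750^−180) = $3,514.96.
Monthly savings = $3,572.70 − $3,514.96 = $57.74.
Break-even = $6,200.00 / $57.74 = 107.38 → 108 months.

108 months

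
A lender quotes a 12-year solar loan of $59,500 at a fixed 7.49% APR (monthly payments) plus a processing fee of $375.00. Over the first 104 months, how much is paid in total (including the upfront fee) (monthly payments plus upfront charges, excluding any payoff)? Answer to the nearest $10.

$65,640

Monthly rate = 7.49%/12 = 0.0062417; payment = 59,500 × 0.0062417 / (1 − (1+0.0062417)^−144) = $627.54.
Total outlay = 104 × $627.54 + $375.00 = $65,639.16.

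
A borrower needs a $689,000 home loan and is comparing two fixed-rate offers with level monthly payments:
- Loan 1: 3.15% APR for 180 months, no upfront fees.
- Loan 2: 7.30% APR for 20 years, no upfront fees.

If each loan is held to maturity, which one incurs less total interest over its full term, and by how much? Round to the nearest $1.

Loan 1 by $446,545

Loan 1: at 3.15% the monthly rate is 0.0026250, so the payment is 689,000 × 0.0026250 / (1 − 1.0026250^−180) = $4,807.97.
Total interest on Loan 1 = 180 × $4,807.97 − $689,000 = $176,434.60.
Loan 2: at 7.30% the monthly rate is 0.0060833, so the payment is 689,000 × 0.0060833 / (1 − 1.0060833^−240) = $5,466.58.
Total interest on Loan 2 = 240 × $5,466.58 − $689,000 = $622,979.20.
Loan 1 is lower by $446,544.60.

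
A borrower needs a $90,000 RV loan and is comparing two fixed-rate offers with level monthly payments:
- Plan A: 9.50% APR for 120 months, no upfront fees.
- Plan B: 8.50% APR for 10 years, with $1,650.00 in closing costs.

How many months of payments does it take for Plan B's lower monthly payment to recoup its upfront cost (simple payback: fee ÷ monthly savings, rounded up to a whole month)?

Plan A: monthly rate = 9.5%/12 = 0.0079167; payment = 90,000 × 0.0079167 / (1 − (1+0.0079167)^−120) = $1,164.58.
Plan B: at 8.50% the monthly rate is 0.0070833, so the payment is 90,000 × 0.0070833 / (1 − 1.0070833^−120) = $1,115.87.
Monthly savings = $1,164.58 − $1,115.87 = $48.71.
Break-even = $1,650.00 / $48.71 = 33.87 → 34 months.

34 months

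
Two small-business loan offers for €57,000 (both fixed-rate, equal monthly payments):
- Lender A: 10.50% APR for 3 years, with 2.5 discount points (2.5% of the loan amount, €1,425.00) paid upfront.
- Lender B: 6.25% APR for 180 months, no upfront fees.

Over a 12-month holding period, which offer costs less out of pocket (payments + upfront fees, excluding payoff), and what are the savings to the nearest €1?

Lender B by €17,792

Lender A: at 10.50% the monthly rate is 0.0087500, so the payment is 57,000 × 0.0087500 / (1 − 1.0087500^−36) = €1,852.64.
Lender B: at 6.25% the monthly rate is 0.0052083, so the payment is 57,000 × 0.0052083 / (1 − 1.0052083^−180) = €488.73.
Over 12 months: Lender A costs 12 × €1,852.64 + €1,425.00 = €23,656.68; Lender B costs 12 × €488.73 = €5,864.76.
Lender B is cheaper by €23,656.68 − €5,864.76 = €17,791.92.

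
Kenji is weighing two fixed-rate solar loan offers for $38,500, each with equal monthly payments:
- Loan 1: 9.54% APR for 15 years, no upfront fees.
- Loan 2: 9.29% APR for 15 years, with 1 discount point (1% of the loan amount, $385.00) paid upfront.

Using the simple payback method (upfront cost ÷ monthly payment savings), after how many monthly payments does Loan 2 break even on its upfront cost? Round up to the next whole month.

Loan 1: monthly rate = 9.54%/12 = 0.0079500; payment = 38,500 × 0.0079500 / (1 − (1+0.0079500)^−180) = $402.96.
Loan 2: at 9.29% the monthly rate is 0.0077417, so the payment is 38,500 × 0.0077417 / (1 − 1.0077417^−180) = $397.16.
Monthly savings = $402.96 − $397.16 = $5.80.
Break-even = $385.00 / $5.80 = 66.38 → 67 months.

67 months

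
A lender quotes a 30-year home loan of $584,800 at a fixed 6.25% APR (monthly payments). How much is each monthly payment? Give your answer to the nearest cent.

$3,600.71

At 6.25% the monthly rate is 0.0052083, so the payment is 584,800 × 0.0052083 / (1 − 1.0052083^−360) = $3,600.71.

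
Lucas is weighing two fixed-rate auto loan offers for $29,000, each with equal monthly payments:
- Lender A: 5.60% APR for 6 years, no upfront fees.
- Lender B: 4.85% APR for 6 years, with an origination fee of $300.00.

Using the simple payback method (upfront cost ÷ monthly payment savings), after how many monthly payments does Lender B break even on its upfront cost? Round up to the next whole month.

30 months

Lender A: monthly rate = 5.6%/12 = 0.0046667; payment = 29,000 × 0.0046667 / (1 − (1+0.0046667)^−72) = $475.16.
Lender B: monthly rate = 4.85%/12 = 0.0040417; payment = 29,000 × 0.0040417 / (1 − (1+0.0040417)^−72) = $465.03.
Monthly savings = $475.16 − $465.03 = $10.13.
Break-even = $300.00 / $10.13 = 29.62 → 30 months.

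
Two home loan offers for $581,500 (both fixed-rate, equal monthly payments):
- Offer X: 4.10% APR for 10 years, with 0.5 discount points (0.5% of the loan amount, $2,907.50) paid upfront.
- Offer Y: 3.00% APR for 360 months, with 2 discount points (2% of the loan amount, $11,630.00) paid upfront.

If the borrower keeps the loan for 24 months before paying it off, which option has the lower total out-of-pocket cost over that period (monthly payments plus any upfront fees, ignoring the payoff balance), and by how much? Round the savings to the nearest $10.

Offer X: monthly rate = 4.1%/12 = 0.0034167; payment = 581,500 × 0.0034167 / (1 − (1+0.0034167)^−120) = $5,915.08.
Offer Y: monthly rate = 3%/12 = 0.0025000; payment = 581,500 × 0.0025000 / (1 − (1+0.0025000)^−360) = $2,451.63.
Over 24 months: Offer X costs 24 × $5,915.08 + $2,907.50 = $144,869.42; Offer Y costs 24 × $2,451.63 + $11,630.00 = $70,469.12.
Offer Y is cheaper by $144,869.42 − $70,469.12 = $74,400.30.

Offer Y by $74,400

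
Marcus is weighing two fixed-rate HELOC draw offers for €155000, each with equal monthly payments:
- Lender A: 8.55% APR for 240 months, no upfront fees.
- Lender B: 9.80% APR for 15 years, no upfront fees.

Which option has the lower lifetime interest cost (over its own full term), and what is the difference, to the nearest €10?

Lender B by €27,600

Lender A: at 8.55% the monthly rate is 0.0071250, so the payment is 155,000 × 0.0071250 / (1 − 1.0071250^−240) = €1,350.04.
Total interest on Lender A = 240 × €1,350.04 − €155,000 = €169,009.60.
Lender B: monthly rate = 9.8%/12 = 0.0081667; payment = 155,000 × 0.0081667 / (1 − (1+0.0081667)^−180) = €1,646.72.
Total interest on Lender B = 180 × €1,646.72 − €155,000 = €141,409.60.
Lender B is lower by €27,600.00.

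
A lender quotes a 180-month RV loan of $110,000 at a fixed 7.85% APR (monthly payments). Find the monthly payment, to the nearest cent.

Monthly rate = 7.85%/12 = 0.0065417; payment = 110,000 × 0.0065417 / (1 − (1+0.0065417)^−180) = $1,041.71.

$1,041.71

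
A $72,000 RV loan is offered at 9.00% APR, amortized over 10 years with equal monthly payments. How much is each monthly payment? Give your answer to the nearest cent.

Monthly rate = 9%/12 = 0.0075000; payment = 72,000 × 0.0075000 / (1 − (1+0.0075000)^−120) = $912.07.

$912.07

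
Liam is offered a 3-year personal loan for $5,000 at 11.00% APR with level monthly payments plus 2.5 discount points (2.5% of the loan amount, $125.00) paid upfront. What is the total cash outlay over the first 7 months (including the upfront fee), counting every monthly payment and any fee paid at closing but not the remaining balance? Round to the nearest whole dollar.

At 11.00% the monthly rate is 0.0091667, so the payment is 5,000 × 0.0091667 / (1 − 1.0091667^−36) = $163.69.
Total outlay = 7 × $163.69 + $125.00 = $1,270.83.

$1,271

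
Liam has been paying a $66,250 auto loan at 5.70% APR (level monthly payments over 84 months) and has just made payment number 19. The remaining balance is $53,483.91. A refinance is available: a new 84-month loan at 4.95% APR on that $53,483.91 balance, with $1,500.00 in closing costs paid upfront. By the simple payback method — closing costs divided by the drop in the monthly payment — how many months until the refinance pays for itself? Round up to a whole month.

Current payment = 66,250 × 5.7%/12 / (1 − (1+0.0047500)^−84) = $958.32.
Refinanced payment = 53,483.91 × 0.0041250 / (1 − (1+0.0041250)^−84) = $754.68.
Monthly savings = $958.32 − $754.68 = $203.64.
Break-even = $1,500.00 / $203.64 = 7.37 → 8 months.

8 months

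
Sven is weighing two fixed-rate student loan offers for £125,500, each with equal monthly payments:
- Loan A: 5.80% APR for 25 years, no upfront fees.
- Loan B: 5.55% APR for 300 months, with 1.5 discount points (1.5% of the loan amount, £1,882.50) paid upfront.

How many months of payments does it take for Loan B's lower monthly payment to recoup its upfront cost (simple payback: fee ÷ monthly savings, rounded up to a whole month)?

Loan A: at 5.80% the monthly rate is 0.0048333, so the payment is 125,500 × 0.0048333 / (1 − 1.0048333^−300) = £793.32.
Loan B: monthly rate = 5.55%/12 = 0.0046250; payment = 125,500 × 0.0046250 / (1 − (1+0.0046250)^−300) = £774.43.
Monthly savings = £793.32 − £774.43 = £18.89.
Break-even = £1,882.50 / £18.89 = 99.66 → 100 months.

100 months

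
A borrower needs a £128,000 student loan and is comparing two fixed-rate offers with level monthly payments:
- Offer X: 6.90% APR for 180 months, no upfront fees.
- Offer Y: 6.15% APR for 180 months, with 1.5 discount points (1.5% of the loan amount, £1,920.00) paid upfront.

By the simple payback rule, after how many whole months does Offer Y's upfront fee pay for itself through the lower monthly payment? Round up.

37 months

Offer X: at 6.90% the monthly rate is 0.0057500, so the payment is 128,000 × 0.0057500 / (1 − 1.0057500^−180) = £1,143.36.
Offer Y: monthly rate = 6.15%/12 = 0.0051250; payment = 128,000 × 0.0051250 / (1 − (1+0.0051250)^−180) = £1,090.54.
Monthly savings = £1,143.36 − £1,090.54 = £52.82.
Break-even = £1,920.00 / £52.82 = 36.35 → 37 months.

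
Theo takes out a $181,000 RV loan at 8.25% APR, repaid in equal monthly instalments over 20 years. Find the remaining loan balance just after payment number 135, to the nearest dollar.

$115,070

With monthly rate i = 8.25%/12 = 0.0068750, the balance after k of n payments is P · [(1+i)^n − (1+i)^k] / [(1+i)^n − 1].
(1+0.0068750)^240 = 5.17766399 and (1+0.0068750)^135 = 2.52173995, so the balance is 181,000 × (5.17766399 − 2.52173995) / (5.17766399 − 1) = $115,069.63.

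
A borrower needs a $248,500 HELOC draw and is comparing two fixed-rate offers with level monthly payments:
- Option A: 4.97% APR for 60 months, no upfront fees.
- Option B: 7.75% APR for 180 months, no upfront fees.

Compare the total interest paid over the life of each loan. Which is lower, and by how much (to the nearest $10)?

Option A by $139,870

Option A: monthly rate = 4.97%/12 = 0.0041417; payment = 248,500 × 0.0041417 / (1 − (1+0.0041417)^−60) = $4,686.09.
Total interest on Option A = 60 × $4,686.09 − $248,500 = $32,665.40.
Option B: at 7.75% the monthly rate is 0.0064583, so the payment is 248,500 × 0.0064583 / (1 − 1.0064583^−180) = $2,339.07.
Total interest on Option B = 180 × $2,339.07 − $248,500 = $172,532.60.
Option A is lower by $139,867.20.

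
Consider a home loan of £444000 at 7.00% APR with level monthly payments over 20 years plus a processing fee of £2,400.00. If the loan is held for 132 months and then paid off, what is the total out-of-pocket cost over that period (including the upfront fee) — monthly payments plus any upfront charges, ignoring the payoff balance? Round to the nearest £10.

£456,790

At 7.00% the monthly rate is 0.0058333, so the payment is 444,000 × 0.0058333 / (1 − 1.0058333^−240) = £3,442.33.
Total outlay = 132 × £3,442.33 + £2,400.00 = £456,787.56.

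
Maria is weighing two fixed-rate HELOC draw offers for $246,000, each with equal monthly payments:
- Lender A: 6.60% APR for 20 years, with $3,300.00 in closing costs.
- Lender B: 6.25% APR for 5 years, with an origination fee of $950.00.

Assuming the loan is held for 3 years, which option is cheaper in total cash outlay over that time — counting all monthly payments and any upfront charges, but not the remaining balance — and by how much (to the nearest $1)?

Lender A by $103,342

Lender A: at 6.60% the monthly rate is 0.0055000, so the payment is 246,000 × 0.0055000 / (1 − 1.0055000^−240) = $1,848.62.
Lender B: at 6.25% the monthly rate is 0.0052083, so the payment is 246,000 × 0.0052083 / (1 − 1.0052083^−60) = $4,784.52.
Over 36 months: Lender A costs 36 × $1,848.62 + $3,300.00 = $69,850.32; Lender B costs 36 × $4,784.52 + $950.00 = $173,192.72.
Lender A is cheaper by $173,192.72 − $69,850.32 = $103,342.40.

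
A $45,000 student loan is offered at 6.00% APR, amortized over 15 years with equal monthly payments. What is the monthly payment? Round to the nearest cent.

$379.74

At 6.00% the monthly rate is 0.0050000, so the payment is 45,000 × 0.0050000 / (1 − 1.0050000^−180) = $379.74.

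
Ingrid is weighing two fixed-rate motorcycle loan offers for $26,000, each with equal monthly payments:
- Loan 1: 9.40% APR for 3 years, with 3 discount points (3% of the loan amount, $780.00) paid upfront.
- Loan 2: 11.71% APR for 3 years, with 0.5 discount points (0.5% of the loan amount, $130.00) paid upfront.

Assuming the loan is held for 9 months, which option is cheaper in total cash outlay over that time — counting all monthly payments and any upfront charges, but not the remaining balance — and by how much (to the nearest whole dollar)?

Loan 2 by $395

Loan 1: monthly rate = 9.4%/12 = 0.0078333; payment = 26,000 × 0.0078333 / (1 − (1+0.0078333)^−36) = $831.64.
Loan 2: at 11.71% the monthly rate is 0.0097583, so the payment is 26,000 × 0.0097583 / (1 − 1.0097583^−36) = $859.98.
Over 9 months: Loan 1 costs 9 × $831.64 + $780.00 = $8,264.76; Loan 2 costs 9 × $859.98 + $130.00 = $7,869.82.
Loan 2 is cheaper by $8,264.76 − $7,869.82 = $394.94.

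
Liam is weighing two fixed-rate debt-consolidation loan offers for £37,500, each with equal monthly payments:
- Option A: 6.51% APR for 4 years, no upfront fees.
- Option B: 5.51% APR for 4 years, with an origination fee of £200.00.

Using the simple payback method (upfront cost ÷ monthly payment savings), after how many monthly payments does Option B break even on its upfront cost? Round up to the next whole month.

Option A: at 6.51% the monthly rate is 0.0054250, so the payment is 37,500 × 0.0054250 / (1 − 1.0054250^−48) = £889.48.
Option B: at 5.51% the monthly rate is 0.0045917, so the payment is 37,500 × 0.0045917 / (1 − 1.0045917^−48) = £872.29.
Monthly savings = £889.48 − £872.29 = £17.19.
Break-even = £200.00 / £17.19 = 11.63 → 12 months.

12 months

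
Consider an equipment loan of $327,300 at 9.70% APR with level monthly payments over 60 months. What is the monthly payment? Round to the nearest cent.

$6,905.94

Monthly rate = 9.7%/12 = 0.0080833; payment = 327,300 × 0.0080833 / (1 − (1+0.0080833)^−60) = $6,905.94.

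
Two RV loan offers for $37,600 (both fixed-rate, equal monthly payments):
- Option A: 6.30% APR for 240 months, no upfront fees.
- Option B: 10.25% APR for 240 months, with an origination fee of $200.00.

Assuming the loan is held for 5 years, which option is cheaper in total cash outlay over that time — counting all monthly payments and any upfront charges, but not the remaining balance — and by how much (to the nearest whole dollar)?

Option A by $5,790

Option A: monthly rate = 6.3%/12 = 0.0052500; payment = 37,600 × 0.0052500 / (1 − (1+0.0052500)^−240) = $275.93.
Option B: at 10.25% the monthly rate is 0.0085417, so the payment is 37,600 × 0.0085417 / (1 − 1.0085417^−240) = $369.10.
Over 60 months: Option A costs 60 × $275.93 = $16,555.80; Option B costs 60 × $369.10 + $200.00 = $22,346.00.
Option A is cheaper by $22,346.00 − $16,555.80 = $5,790.20.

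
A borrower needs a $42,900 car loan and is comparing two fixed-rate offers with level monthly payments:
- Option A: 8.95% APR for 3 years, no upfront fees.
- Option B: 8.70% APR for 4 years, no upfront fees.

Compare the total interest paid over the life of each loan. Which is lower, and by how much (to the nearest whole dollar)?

Option A by $1,875

Option A: at 8.95% the monthly rate is 0.0074583, so the payment is 42,900 × 0.0074583 / (1 − 1.0074583^−36) = $1,363.21.
Total interest on Option A = 36 × $1,363.21 − $42,900 = $6,175.56.
Option B: monthly rate = 8.7%/12 = 0.0072500; payment = 42,900 × 0.0072500 / (1 − (1+0.0072500)^−48) = $1,061.47.
Total interest on Option B = 48 × $1,061.47 − $42,900 = $8,050.56.
Option A is lower by $1,875.00.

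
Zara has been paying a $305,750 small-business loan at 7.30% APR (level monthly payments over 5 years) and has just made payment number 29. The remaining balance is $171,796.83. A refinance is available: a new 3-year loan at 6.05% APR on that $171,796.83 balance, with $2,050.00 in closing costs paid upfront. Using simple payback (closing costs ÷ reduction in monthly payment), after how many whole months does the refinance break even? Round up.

3 months

Current payment = 305,750 × 7.3%/12 / (1 − (1+0.0060833)^−60) = $6,097.59.
Refinanced payment = 171,796.83 × 0.0050417 / (1 − (1+0.0050417)^−36) = $5,230.29.
Monthly savings = $6,097.59 − $5,230.29 = $867.30.
Break-even = $2,050.00 / $867.30 = 2.36 → 3 months.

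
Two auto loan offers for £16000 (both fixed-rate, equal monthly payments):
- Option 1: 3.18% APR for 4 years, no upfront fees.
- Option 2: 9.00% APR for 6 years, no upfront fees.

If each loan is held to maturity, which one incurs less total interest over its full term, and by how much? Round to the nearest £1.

Option 1 by £3,705

Option 1: at 3.18% the monthly rate is 0.0026500, so the payment is 16,000 × 0.0026500 / (1 − 1.0026500^−48) = £355.42.
Total interest on Option 1 = 48 × £355.42 − £16,000 = £1,060.16.
Option 2: at 9.00% the monthly rate is 0.0075000, so the payment is 16,000 × 0.0075000 / (1 − 1.0075000^−72) = £288.41.
Total interest on Option 2 = 72 × £288.41 − £16,000 = £4,765.52.
Option 1 is lower by £3,705.36.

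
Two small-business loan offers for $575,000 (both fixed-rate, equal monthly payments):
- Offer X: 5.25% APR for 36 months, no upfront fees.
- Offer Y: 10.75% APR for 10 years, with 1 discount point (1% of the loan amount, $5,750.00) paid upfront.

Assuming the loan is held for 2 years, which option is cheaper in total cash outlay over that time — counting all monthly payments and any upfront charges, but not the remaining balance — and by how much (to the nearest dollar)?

Offer Y by $221,252

Offer X: at 5.25% the monthly rate is 0.0043750, so the payment is 575,000 × 0.0043750 / (1 − 1.0043750^−36) = $17,297.88.
Offer Y: at 10.75% the monthly rate is 0.0089583, so the payment is 575,000 × 0.0089583 / (1 − 1.0089583^−120) = $7,839.47.
Over 24 months: Offer X costs 24 × $17,297.88 = $415,149.12; Offer Y costs 24 × $7,839.47 + $5,750.00 = $193,897.28.
Offer Y is cheaper by $415,149.12 − $193,897.28 = $221,251.84.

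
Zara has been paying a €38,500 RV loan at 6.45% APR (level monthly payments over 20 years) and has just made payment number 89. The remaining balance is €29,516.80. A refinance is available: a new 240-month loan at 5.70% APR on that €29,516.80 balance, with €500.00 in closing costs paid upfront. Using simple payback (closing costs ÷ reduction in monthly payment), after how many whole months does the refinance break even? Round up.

Current payment = 38,500 × 6.45%/12 / (1 − (1+0.0053750)^−240) = €285.91.
Refinanced payment = 29,516.80 × 0.0047500 / (1 − (1+0.0047500)^−240) = €206.39.
Monthly savings = €285.91 − €206.39 = €79.52.
Break-even = €500.00 / €79.52 = 6.29 → 7 months.

7 months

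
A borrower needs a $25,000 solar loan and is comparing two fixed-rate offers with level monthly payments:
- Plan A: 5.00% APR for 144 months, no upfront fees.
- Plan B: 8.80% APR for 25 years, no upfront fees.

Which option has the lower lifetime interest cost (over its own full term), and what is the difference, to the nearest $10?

Plan A: at 5.00% the monthly rate is 0.0041667, so the payment is 25,000 × 0.0041667 / (1 − 1.0041667^−144) = $231.22.
Total interest on Plan A = 144 × $231.22 − $25,000 = $8,295.68.
Plan B: monthly rate = 8.8%/12 = 0.0073333; payment = 25,000 × 0.0073333 / (1 − (1+0.0073333)^−300) = $206.39.
Total interest on Plan B = 300 × $206.39 − $25,000 = $36,917.00.
Plan A is lower by $28,621.32.

Plan A by $28,620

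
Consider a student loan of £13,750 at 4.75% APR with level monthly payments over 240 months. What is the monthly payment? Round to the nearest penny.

£88.86

At 4.75% the monthly rate is 0.0039583, so the payment is 13,750 × 0.0039583 / (1 − 1.0039583^−240) = £88.86.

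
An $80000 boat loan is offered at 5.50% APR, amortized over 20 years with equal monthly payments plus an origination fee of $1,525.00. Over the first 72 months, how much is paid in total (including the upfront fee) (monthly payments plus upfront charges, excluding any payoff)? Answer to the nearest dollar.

At 5.50% the monthly rate is 0.0045833, so the payment is 80,000 × 0.0045833 / (1 − 1.0045833^−240) = $550.31.
Total outlay = 72 × $550.31 + $1,525.00 = $41,147.32.

$41,147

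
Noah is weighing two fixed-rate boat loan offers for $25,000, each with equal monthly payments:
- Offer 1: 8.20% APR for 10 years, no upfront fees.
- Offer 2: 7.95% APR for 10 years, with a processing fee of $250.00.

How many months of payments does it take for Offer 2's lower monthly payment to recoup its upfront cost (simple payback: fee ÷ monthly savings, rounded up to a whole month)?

76 months

Offer 1: at 8.20% the monthly rate is 0.0068333, so the payment is 25,000 × 0.0068333 / (1 − 1.0068333^−120) = $305.97.
Offer 2: at 7.95% the monthly rate is 0.0066250, so the payment is 25,000 × 0.0066250 / (1 − 1.0066250^−120) = $302.66.
Monthly savings = $305.97 − $302.66 = $3.31.
Break-even = $250.00 / $3.31 = 75.53 → 76 months.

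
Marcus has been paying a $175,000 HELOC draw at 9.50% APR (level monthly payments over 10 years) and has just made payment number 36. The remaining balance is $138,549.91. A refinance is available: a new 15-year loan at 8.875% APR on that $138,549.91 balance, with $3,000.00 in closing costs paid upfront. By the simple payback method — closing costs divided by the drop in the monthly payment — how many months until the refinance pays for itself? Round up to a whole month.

Current payment = 175,000 × 9.5%/12 / (1 − (1+0.0079167)^−120) = $2,264.46.
Refinanced payment = 138,549.91 × 0.0073958 / (1 − (1+0.0073958)^−180) = $1,394.98.
Monthly savings = $2,264.46 − $1,394.98 = $869.48.
Break-even = $3,000.00 / $869.48 = 3.45 → 4 months.

4 months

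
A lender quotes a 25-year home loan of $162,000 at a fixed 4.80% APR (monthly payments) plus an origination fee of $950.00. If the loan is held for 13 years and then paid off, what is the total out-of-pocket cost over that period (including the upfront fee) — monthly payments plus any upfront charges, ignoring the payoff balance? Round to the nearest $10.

At 4.80% the monthly rate is 0.0040000, so the payment is 162,000 × 0.0040000 / (1 − 1.0040000^−300) = $928.26.
Total outlay = 156 × $928.26 + $950.00 = $145,758.56.

$145,760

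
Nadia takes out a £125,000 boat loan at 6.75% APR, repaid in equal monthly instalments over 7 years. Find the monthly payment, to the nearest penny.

Monthly rate = 6.75%/12 = 0.0056250; payment = 125,000 × 0.0056250 / (1 − (1+0.0056250)^−84) = £1,871.35.

£1,871.35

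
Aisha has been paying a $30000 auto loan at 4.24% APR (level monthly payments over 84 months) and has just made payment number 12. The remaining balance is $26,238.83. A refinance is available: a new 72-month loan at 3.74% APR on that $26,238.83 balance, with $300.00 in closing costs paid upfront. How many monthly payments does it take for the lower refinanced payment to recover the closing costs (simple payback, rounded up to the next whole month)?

51 months

Current payment = 30,000 × 4.24%/12 / (1 − (1+0.0035333)^−84) = $413.39.
Refinanced payment = 26,238.83 × 0.0031167 / (1 − (1+0.0031167)^−72) = $407.41.
Monthly savings = $413.39 − $407.41 = $5.98.
Break-even = $300.00 / $5.98 = 50.17 → 51 months.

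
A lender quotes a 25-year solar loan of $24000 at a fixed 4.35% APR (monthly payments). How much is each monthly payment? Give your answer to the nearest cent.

$131.36

At 4.35% the monthly rate is 0.0036250, so the payment is 24,000 × 0.0036250 / (1 − 1.0036250^−300) = $131.36.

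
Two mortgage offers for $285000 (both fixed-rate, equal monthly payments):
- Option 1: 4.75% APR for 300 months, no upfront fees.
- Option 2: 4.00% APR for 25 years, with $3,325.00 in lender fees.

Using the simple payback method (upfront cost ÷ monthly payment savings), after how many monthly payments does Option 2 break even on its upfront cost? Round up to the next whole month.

28 months

Option 1: at 4.75% the monthly rate is 0.0039583, so the payment is 285,000 × 0.0039583 / (1 − 1.0039583^−300) = $1,624.83.
Option 2: monthly rate = 4%/12 = 0.0033333; payment = 285,000 × 0.0033333 / (1 − (1+0.0033333)^−300) = $1,504.33.
Monthly savings = $1,624.83 − $1,504.33 = $120.50.
Break-even = $3,325.00 / $120.50 = 27.59 → 28 months.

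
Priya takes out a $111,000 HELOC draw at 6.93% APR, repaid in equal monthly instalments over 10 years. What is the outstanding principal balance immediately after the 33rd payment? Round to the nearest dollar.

With monthly rate i = 6.93%/12 = 0.0057750, the balance after k of n payments is P · [(1+i)^n − (1+i)^k] / [(1+i)^n − 1].
(1+0.0057750)^120 = 1.99572348 and (1+0.0057750)^33 = 1.20928204, so the balance is 111,000 × (1.99572348 − 1.20928204) / (1.99572348 − 1) = $87,669.92.

$87,670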